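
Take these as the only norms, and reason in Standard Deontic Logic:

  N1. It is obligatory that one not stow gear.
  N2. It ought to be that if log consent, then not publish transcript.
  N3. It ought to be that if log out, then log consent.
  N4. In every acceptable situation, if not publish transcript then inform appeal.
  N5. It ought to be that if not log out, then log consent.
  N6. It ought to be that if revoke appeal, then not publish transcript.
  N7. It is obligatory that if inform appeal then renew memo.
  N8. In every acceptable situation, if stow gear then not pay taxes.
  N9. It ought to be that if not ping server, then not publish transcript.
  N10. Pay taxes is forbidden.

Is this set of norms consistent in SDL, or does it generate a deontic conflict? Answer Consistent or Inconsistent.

Consistent

Premise 8 is O(stow_gear → ¬pay_taxes); even if O(¬pay_taxes) held, inferring O(stow_gear) would be affirming the consequent — invalid.
So O(stow_gear) is not derivable, and the apparent clash with O(¬stow_gear) does not arise.
A world satisfying every obligation exists (e.g. inform_appeal=true, log_consent=true, log_out=false, pay_taxes=false, ping_server=false, publish_transcript=false, renew_memo=true, revoke_appeal=false, stow_gear=false); no atom is both obligatory and forbidden, so the set is consistent.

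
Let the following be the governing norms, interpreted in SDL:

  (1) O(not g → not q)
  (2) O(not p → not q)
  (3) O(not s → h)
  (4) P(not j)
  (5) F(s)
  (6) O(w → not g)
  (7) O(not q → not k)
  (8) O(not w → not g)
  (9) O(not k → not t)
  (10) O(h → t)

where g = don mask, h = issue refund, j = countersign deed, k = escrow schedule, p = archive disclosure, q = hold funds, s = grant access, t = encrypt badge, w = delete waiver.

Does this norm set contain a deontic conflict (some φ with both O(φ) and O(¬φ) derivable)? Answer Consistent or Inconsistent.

By case analysis on w: premise 6 gives O(w → not g) and premise 8 gives O(not w → not g), so O(not g) either way.
With premise 1, O(not g → not q), the K-axiom yields O(not q).
With premise 7, O(not q → not k), the K-axiom yields O(not k).
From O(not k) and premise 9, O(not k → not t), we obtain O(not t).
The contrapositive of premise 10 (O(h → t)) is O(not t → not h), and O(not t) is already established, so O(not h).
The contrapositive of premise 3 (O(not s → h)) is O(not h → s), and O(not h) is already established, so O(s).
However, F(s) at premise 5 amounts to O(not s).
We now have both O(s) and O(not s) — s is simultaneously obligatory and forbidden, violating the D-axiom.

Inconsistent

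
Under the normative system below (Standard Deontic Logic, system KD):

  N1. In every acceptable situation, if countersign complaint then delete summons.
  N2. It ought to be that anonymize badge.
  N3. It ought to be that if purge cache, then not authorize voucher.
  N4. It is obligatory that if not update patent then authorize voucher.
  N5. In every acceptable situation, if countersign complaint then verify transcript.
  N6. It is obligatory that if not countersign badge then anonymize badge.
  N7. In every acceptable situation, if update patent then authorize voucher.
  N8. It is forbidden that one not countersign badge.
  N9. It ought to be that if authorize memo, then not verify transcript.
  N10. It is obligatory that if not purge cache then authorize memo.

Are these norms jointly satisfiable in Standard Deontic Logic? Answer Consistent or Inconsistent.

Premise 6 is O(¬countersign_badge → anonymize_badge); even if O(anonymize_badge) held, inferring O(¬countersign_badge) would be affirming the consequent — invalid.
So O(¬countersign_badge) is not derivable, and the apparent clash with O(countersign_badge) does not arise.
A world satisfying every obligation exists (e.g. anonymize_badge=true, authorize_memo=true, authorize_voucher=true, countersign_badge=true, countersign_complaint=false, delete_summons=false, purge_cache=false, update_patent=false, verify_transcript=false); no atom is both obligatory and forbidden, so the set is consistent.

Consistent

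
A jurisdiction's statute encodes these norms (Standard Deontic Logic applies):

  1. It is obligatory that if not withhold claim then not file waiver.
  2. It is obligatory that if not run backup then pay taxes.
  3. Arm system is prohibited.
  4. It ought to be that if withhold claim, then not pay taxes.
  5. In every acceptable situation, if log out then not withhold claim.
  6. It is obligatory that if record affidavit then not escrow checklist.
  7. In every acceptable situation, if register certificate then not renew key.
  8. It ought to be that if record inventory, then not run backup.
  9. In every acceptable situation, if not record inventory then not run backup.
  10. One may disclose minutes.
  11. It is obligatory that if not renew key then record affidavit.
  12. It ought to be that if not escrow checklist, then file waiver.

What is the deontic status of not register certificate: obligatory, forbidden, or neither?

Obligatory

By case analysis on record_inventory: premise 8 gives O(record_inventory → ¬run_backup) and premise 9 gives O(¬record_inventory → ¬run_backup), so O(¬run_backup) either way.
From O(¬run_backup) and premise 2, O(¬run_backup → pay_taxes), we obtain O(pay_taxes).
The contrapositive of premise 4 (O(withhold_claim → ¬pay_taxes)) is O(pay_taxes → ¬withhold_claim), and O(pay_taxes) is already established, so O(¬withhold_claim).
Applying K to premise 1 (O(¬withhold_claim → ¬file_waiver)) and O(¬withhold_claim) yields O(¬file_waiver).
Premise 12, O(¬escrow_checklist → file_waiver), contraposes to O(¬file_waiver → escrow_checklist); with O(¬file_waiver) we get O(escrow_checklist).
Premise 6 is O(record_affidavit → ¬escrow_checklist); contrapositively O(escrow_checklist → ¬record_affidavit). Since O(escrow_checklist) holds, K gives O(¬record_affidavit).
Premise 11 is O(¬renew_key → record_affidavit); contrapositively O(¬record_affidavit → renew_key). Since O(¬record_affidavit) holds, K gives O(renew_key).
Premise 7 is O(register_certificate → ¬renew_key); contrapositively O(renew_key → ¬register_certificate). Since O(renew_key) holds, K gives O(¬register_certificate).
Premises 3, 5, 10 do not contribute to this derivation.
Hence ¬register_certificate is obligatory.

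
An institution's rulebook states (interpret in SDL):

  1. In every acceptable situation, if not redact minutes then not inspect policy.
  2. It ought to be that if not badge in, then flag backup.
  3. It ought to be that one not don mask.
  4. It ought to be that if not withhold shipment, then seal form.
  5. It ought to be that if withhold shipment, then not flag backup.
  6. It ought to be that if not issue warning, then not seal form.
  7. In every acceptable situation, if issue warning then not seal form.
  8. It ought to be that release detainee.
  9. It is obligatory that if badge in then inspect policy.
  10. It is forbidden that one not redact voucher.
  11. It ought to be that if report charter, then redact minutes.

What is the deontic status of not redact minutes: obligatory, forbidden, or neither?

By case analysis on issue_warning: premise 7 gives O(issue_warning → ¬seal_form) and premise 6 gives O(¬issue_warning → ¬seal_form), so O(¬seal_form) either way.
Premise 4 is O(¬withhold_shipment → seal_form); contrapositively O(¬seal_form → withhold_shipment). Since O(¬seal_form) holds, K gives O(withhold_shipment).
From O(withhold_shipment) and premise 5, O(withhold_shipment → ¬flag_backup), we obtain O(¬flag_backup).
Premise 2, O(¬badge_in → flag_backup), contraposes to O(¬flag_backup → badge_in); with O(¬flag_backup) we get O(badge_in).
Applying K to premise 9 (O(badge_in → inspect_policy)) and O(badge_in) yields O(inspect_policy).
Premise 1, O(¬redact_minutes → ¬inspect_policy), contraposes to O(inspect_policy → redact_minutes); with O(inspect_policy) we get O(redact_minutes).
Premises 3, 8, 10, 11 do not contribute to this derivation.
Thus O(redact_minutes), which is F(¬redact_minutes): ¬redact_minutes is forbidden.

Forbidden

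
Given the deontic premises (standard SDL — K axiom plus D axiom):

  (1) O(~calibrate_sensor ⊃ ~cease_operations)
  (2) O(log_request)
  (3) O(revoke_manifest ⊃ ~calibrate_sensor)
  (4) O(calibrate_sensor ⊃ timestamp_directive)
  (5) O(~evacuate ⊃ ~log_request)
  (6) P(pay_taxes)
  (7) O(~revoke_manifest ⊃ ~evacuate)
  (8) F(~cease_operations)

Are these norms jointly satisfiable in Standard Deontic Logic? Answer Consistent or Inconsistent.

From premise 2 we have O(log_request).
The contrapositive of premise 5 (O(~evacuate ⊃ ~log_request)) is O(log_request ⊃ evacuate), and O(log_request) is already established, so O(evacuate).
Premise 7 is O(~revoke_manifest ⊃ ~evacuate); contrapositively O(evacuate ⊃ revoke_manifest). Since O(evacuate) holds, K gives O(revoke_manifest).
With premise 3, O(revoke_manifest ⊃ ~calibrate_sensor), the K-axiom yields O(~calibrate_sensor).
With premise 1, O(~calibrate_sensor ⊃ ~cease_operations), the K-axiom yields O(~cease_operations).
But premise 8, F(~cease_operations), means O(cease_operations).
We now have both O(~cease_operations) and O(cease_operations) — cease_operations is simultaneously obligatory and forbidden, violating the D-axiom.

Inconsistent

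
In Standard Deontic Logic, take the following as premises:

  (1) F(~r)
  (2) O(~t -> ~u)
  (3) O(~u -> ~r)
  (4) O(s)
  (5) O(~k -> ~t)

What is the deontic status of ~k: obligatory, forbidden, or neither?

Premise 1 is F(~r), i.e. O(r).
The contrapositive of premise 3 (O(~u -> ~r)) is O(r -> u), and O(r) is already established, so O(u).
Premise 2 is O(~t -> ~u); contrapositively O(u -> t). Since O(u) holds, K gives O(t).
Premise 5, O(~k -> ~t), contraposes to O(t -> k); with O(t) we get O(k).
Premise 4 does not contribute to this derivation.
Thus O(k), which is F(~k): ~k is forbidden.

Forbidden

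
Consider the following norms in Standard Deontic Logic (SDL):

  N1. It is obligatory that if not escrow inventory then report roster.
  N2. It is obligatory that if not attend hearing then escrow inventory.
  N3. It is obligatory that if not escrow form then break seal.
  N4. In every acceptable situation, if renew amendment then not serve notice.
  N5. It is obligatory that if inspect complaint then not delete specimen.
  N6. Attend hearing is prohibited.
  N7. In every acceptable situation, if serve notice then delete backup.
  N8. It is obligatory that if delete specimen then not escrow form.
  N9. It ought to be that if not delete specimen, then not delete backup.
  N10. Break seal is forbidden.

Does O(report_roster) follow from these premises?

Premise 1 is O(¬escrow_inventory → report_roster), but O(¬escrow_inventory) is not derivable from the premises, so it does not yield O(report_roster).
No other premise forces O(report_roster). An ideal world satisfying every premise can still have report_roster false, so O(report_roster) is not derivable.

No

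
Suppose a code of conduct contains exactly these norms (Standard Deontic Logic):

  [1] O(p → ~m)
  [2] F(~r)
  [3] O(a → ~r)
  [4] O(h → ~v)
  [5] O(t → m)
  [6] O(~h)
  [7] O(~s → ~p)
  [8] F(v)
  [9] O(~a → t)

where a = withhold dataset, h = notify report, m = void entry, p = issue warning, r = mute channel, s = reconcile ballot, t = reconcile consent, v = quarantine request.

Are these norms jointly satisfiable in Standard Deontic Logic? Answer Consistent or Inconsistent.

Premise 4 is O(h → ~v); even if O(~v) held, inferring O(h) would be affirming the consequent — invalid.
So O(h) is not derivable, and the apparent clash with O(~h) does not arise.
A world satisfying every obligation exists (e.g. a=false, h=false, m=true, p=false, r=true, s=false, t=true, v=false); no atom is both obligatory and forbidden, so the set is consistent.

Consistent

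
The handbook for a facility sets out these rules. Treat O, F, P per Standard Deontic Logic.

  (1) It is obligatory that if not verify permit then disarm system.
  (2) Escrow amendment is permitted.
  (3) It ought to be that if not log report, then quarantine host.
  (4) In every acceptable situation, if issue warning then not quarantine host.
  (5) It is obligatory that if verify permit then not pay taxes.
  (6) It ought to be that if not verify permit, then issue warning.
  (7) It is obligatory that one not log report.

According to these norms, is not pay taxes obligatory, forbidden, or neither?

Premise 7 gives O(¬log_report).
Premise 3 is O(¬log_report → quarantine_host); since O(¬log_report), deontic closure gives O(quarantine_host).
Premise 4 is O(issue_warning → ¬quarantine_host); contrapositively O(quarantine_host → ¬issue_warning). Since O(quarantine_host) holds, K gives O(¬issue_warning).
Premise 6 is O(¬verify_permit → issue_warning); contrapositively O(¬issue_warning → verify_permit). Since O(¬issue_warning) holds, K gives O(verify_permit).
Premise 5 is O(verify_permit → ¬pay_taxes); since O(verify_permit), deontic closure gives O(¬pay_taxes).
Premises 1, 2 do not contribute to this derivation.
Hence ¬pay_taxes is obligatory.

Obligatory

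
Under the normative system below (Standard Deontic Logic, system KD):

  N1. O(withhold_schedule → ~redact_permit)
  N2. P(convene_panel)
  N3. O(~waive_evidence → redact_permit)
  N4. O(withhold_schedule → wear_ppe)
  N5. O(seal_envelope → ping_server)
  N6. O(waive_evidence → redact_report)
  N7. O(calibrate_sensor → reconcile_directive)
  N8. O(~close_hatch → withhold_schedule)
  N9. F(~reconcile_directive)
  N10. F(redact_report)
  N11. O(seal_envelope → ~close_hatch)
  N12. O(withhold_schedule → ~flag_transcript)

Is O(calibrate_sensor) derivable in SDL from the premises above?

Premise 7 is O(calibrate_sensor → reconcile_directive); even if O(reconcile_directive) held, inferring O(calibrate_sensor) would be affirming the consequent — invalid.
No other premise forces O(calibrate_sensor). An ideal world satisfying every premise can still have calibrate_sensor false, so O(calibrate_sensor) is not derivable.

No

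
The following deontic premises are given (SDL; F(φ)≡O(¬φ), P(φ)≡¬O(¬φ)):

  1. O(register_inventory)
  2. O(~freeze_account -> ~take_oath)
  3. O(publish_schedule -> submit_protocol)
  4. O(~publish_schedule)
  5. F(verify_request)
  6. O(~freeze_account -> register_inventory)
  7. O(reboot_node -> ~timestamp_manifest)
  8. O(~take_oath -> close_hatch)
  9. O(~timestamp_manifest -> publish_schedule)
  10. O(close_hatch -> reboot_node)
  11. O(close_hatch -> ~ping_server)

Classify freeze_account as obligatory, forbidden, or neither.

Premise 4 gives O(~publish_schedule).
Premise 9, O(~timestamp_manifest -> publish_schedule), contraposes to O(~publish_schedule -> timestamp_manifest); with O(~publish_schedule) we get O(timestamp_manifest).
The contrapositive of premise 7 (O(reboot_node -> ~timestamp_manifest)) is O(timestamp_manifest -> ~reboot_node), and O(timestamp_manifest) is already established, so O(~reboot_node).
Premise 10, O(close_hatch -> reboot_node), contraposes to O(~reboot_node -> ~close_hatch); with O(~reboot_node) we get O(~close_hatch).
Premise 8 is O(~take_oath -> close_hatch); contrapositively O(~close_hatch -> take_oath). Since O(~close_hatch) holds, K gives O(take_oath).
Premise 2, O(~freeze_account -> ~take_oath), contraposes to O(take_oath -> freeze_account); with O(take_oath) we get O(freeze_account).
Premises 1, 3, 5, 6, 11 do not contribute to this derivation.
Hence freeze_account is obligatory.

Obligatory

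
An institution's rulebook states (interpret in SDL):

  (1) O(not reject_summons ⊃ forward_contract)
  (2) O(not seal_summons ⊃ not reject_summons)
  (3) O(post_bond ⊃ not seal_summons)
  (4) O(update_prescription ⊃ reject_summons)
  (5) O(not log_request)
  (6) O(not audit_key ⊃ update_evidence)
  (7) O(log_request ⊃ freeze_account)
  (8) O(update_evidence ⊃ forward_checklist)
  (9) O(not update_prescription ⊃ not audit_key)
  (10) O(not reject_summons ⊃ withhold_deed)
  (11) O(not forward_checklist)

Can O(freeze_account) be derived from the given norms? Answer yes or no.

No

Premise 7 is O(log_request ⊃ freeze_account), but O(log_request) is not derivable from the premises, so it does not yield O(freeze_account).
No other premise forces O(freeze_account). An ideal world satisfying every premise can still have freeze_account false, so O(freeze_account) is not derivable.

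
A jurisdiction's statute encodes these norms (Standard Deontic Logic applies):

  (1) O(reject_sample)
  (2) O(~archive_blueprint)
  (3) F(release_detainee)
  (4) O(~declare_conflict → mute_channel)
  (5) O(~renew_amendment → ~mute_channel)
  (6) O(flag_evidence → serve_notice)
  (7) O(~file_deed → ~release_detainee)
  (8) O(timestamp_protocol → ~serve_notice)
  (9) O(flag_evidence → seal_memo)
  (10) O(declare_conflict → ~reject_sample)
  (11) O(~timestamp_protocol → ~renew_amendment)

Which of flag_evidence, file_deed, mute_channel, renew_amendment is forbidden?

From premise 1 we have O(reject_sample).
Premise 10, O(declare_conflict → ~reject_sample), contraposes to O(reject_sample → ~declare_conflict); with O(reject_sample) we get O(~declare_conflict).
Premise 4 is O(~declare_conflict → mute_channel); since O(~declare_conflict), deontic closure gives O(mute_channel).
The contrapositive of premise 5 (O(~renew_amendment → ~mute_channel)) is O(mute_channel → renew_amendment), and O(mute_channel) is already established, so O(renew_amendment).
The contrapositive of premise 11 (O(~timestamp_protocol → ~renew_amendment)) is O(renew_amendment → timestamp_protocol), and O(renew_amendment) is already established, so O(timestamp_protocol).
From O(timestamp_protocol) and premise 8, O(timestamp_protocol → ~serve_notice), we obtain O(~serve_notice).
Premise 6 is O(flag_evidence → serve_notice); contrapositively O(~serve_notice → ~flag_evidence). Since O(~serve_notice) holds, K gives O(~flag_evidence).
So O(~flag_evidence) holds, i.e. flag_evidence is forbidden. None of the other listed options is forbidden under the premises.

flag_evidence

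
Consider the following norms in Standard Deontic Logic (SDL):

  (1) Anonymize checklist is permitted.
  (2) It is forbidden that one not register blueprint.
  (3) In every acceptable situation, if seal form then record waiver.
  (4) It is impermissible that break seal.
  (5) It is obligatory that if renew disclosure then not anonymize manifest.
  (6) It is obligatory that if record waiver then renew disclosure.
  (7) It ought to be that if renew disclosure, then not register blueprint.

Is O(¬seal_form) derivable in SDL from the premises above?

Yes

Premise 2, F(¬register_blueprint), is equivalent to O(register_blueprint).
The contrapositive of premise 7 (O(renew_disclosure → ¬register_blueprint)) is O(register_blueprint → ¬renew_disclosure), and O(register_blueprint) is already established, so O(¬renew_disclosure).
Premise 6 is O(record_waiver → renew_disclosure); contrapositively O(¬renew_disclosure → ¬record_waiver). Since O(¬renew_disclosure) holds, K gives O(¬record_waiver).
Premise 3 is O(seal_form → record_waiver); contrapositively O(¬record_waiver → ¬seal_form). Since O(¬record_waiver) holds, K gives O(¬seal_form).
Premises 1, 4, 5 do not contribute to this derivation.
So O(¬seal_form) follows.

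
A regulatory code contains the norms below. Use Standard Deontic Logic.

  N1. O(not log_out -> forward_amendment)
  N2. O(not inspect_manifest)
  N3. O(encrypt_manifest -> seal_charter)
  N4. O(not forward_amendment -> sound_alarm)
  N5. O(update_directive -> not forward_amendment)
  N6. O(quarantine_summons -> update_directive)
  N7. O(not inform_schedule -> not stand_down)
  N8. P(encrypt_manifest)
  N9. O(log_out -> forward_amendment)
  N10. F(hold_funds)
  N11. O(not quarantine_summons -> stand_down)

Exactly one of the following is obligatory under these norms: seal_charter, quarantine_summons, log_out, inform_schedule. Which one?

By case analysis on log_out: premise 9 gives O(log_out -> forward_amendment) and premise 1 gives O(not log_out -> forward_amendment), so O(forward_amendment) either way.
The contrapositive of premise 5 (O(update_directive -> not forward_amendment)) is O(forward_amendment -> not update_directive), and O(forward_amendment) is already established, so O(not update_directive).
The contrapositive of premise 6 (O(quarantine_summons -> update_directive)) is O(not update_directive -> not quarantine_summons), and O(not update_directive) is already established, so O(not quarantine_summons).
Applying K to premise 11 (O(not quarantine_summons -> stand_down)) and O(not quarantine_summons) yields O(stand_down).
Premise 7, O(not inform_schedule -> not stand_down), contraposes to O(stand_down -> inform_schedule); with O(stand_down) we get O(inform_schedule).
So O(inform_schedule) holds — inform_schedule is obligatory. None of the other listed options is made obligatory by any chain of premises.

inform_schedule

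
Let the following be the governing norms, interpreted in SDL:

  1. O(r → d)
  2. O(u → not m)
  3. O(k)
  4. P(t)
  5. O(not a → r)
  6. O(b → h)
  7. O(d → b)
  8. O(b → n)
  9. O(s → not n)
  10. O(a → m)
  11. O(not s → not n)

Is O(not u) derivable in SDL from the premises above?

Yes

Premises 11 and 9 cover both cases: O(not s → not n) and O(s → not n). Since not s ∨ s is a tautology, O(not n) follows.
Premise 8 is O(b → n); contrapositively O(not n → not b). Since O(not n) holds, K gives O(not b).
Premise 7, O(d → b), contraposes to O(not b → not d); with O(not b) we get O(not d).
Premise 1, O(r → d), contraposes to O(not d → not r); with O(not d) we get O(not r).
The contrapositive of premise 5 (O(not a → r)) is O(not r → a), and O(not r) is already established, so O(a).
Applying K to premise 10 (O(a → m)) and O(a) yields O(m).
Premise 2, O(u → not m), contraposes to O(m → not u); with O(m) we get O(not u).
Premises 3, 4, 6 do not contribute to this derivation.
So O(not u) follows.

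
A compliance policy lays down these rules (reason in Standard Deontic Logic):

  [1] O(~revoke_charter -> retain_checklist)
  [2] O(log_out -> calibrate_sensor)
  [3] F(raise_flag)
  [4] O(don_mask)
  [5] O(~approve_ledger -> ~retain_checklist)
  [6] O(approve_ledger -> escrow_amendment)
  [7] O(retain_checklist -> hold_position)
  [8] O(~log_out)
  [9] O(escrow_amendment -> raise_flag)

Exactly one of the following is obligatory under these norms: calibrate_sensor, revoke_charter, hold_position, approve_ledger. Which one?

F(raise_flag) at premise 3 means O(~raise_flag).
Premise 9, O(escrow_amendment -> raise_flag), contraposes to O(~raise_flag -> ~escrow_amendment); with O(~raise_flag) we get O(~escrow_amendment).
Premise 6, O(approve_ledger -> escrow_amendment), contraposes to O(~escrow_amendment -> ~approve_ledger); with O(~escrow_amendment) we get O(~approve_ledger).
From O(~approve_ledger) and premise 5, O(~approve_ledger -> ~retain_checklist), we obtain O(~retain_checklist).
Premise 1, O(~revoke_charter -> retain_checklist), contraposes to O(~retain_checklist -> revoke_charter); with O(~retain_checklist) we get O(revoke_charter).
So O(revoke_charter) holds — revoke_charter is obligatory. None of the other listed options is made obligatory by any chain of premises.

revoke_charter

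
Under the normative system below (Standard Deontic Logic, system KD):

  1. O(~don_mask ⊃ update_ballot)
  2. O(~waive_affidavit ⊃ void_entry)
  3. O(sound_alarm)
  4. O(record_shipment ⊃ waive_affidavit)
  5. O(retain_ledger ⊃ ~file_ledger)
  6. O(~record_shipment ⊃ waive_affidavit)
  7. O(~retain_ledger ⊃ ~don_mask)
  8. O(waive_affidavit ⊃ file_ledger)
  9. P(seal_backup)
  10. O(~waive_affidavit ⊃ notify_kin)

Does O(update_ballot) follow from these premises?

Yes

Premises 6 and 4 are O(~record_shipment ⊃ waive_affidavit) and O(record_shipment ⊃ waive_affidavit); every ideal world satisfies ~record_shipment or record_shipment, so in either case waive_affidavit holds — hence O(waive_affidavit).
Premise 8 is O(waive_affidavit ⊃ file_ledger); since O(waive_affidavit), deontic closure gives O(file_ledger).
The contrapositive of premise 5 (O(retain_ledger ⊃ ~file_ledger)) is O(file_ledger ⊃ ~retain_ledger), and O(file_ledger) is already established, so O(~retain_ledger).
With premise 7, O(~retain_ledger ⊃ ~don_mask), the K-axiom yields O(~don_mask).
Applying K to premise 1 (O(~don_mask ⊃ update_ballot)) and O(~don_mask) yields O(update_ballot).
Premises 2, 3, 9, 10 do not contribute to this derivation.
So O(update_ballot) follows.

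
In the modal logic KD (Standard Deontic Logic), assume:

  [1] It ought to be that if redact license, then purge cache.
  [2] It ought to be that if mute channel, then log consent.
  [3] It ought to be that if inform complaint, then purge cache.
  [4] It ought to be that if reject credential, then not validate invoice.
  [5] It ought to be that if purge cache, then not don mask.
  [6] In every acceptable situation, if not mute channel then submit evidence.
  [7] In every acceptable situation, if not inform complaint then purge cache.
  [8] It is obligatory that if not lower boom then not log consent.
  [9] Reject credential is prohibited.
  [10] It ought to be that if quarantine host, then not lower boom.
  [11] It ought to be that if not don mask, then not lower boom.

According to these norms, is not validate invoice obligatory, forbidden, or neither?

Premise 4 is O(reject_credential → ¬validate_invoice), but O(reject_credential) is not derivable from the premises, so it does not yield O(¬validate_invoice).
No premise or chain of K-axiom applications forces O(¬validate_invoice), and none forces O(validate_invoice). So ¬validate_invoice is neither obligatory nor forbidden under these norms.

Neither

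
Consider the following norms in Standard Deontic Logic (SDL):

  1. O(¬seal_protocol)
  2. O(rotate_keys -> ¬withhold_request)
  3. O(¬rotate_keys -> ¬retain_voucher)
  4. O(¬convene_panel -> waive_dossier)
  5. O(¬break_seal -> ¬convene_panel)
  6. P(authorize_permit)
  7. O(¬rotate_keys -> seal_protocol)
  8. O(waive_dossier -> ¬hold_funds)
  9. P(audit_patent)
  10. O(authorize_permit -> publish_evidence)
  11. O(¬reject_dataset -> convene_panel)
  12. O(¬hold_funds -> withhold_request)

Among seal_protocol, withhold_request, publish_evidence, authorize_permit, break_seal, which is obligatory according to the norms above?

Premise 1 gives O(¬seal_protocol).
Premise 7 is O(¬rotate_keys -> seal_protocol); contrapositively O(¬seal_protocol -> rotate_keys). Since O(¬seal_protocol) holds, K gives O(rotate_keys).
From O(rotate_keys) and premise 2, O(rotate_keys -> ¬withhold_request), we obtain O(¬withhold_request).
The contrapositive of premise 12 (O(¬hold_funds -> withhold_request)) is O(¬withhold_request -> hold_funds), and O(¬withhold_request) is already established, so O(hold_funds).
Premise 8 is O(waive_dossier -> ¬hold_funds); contrapositively O(hold_funds -> ¬waive_dossier). Since O(hold_funds) holds, K gives O(¬waive_dossier).
Premise 4 is O(¬convene_panel -> waive_dossier); contrapositively O(¬waive_dossier -> convene_panel). Since O(¬waive_dossier) holds, K gives O(convene_panel).
Premise 5 is O(¬break_seal -> ¬convene_panel); contrapositively O(convene_panel -> break_seal). Since O(convene_panel) holds, K gives O(break_seal).
So O(break_seal) holds — break_seal is obligatory. None of the other listed options is made obligatory by any chain of premises.

break_seal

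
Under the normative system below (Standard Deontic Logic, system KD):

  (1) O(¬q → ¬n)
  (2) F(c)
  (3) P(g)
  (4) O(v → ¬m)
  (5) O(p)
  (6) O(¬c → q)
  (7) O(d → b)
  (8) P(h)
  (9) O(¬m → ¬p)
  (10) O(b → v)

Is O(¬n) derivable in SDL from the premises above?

No

Premise 1 is O(¬q → ¬n), but O(¬q) is not derivable from the premises, so it does not yield O(¬n).
No other premise forces O(¬n). An ideal world satisfying every premise can still have ¬n false, so O(¬n) is not derivable.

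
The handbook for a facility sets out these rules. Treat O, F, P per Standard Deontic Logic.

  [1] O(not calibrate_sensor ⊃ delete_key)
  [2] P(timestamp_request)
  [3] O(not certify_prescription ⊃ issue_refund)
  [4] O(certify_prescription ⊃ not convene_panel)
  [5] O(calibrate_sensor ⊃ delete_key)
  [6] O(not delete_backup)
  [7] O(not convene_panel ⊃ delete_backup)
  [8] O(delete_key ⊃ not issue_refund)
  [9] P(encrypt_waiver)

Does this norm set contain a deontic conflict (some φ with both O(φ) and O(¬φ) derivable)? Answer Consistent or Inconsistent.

Inconsistent

By case analysis on not calibrate_sensor: premise 1 gives O(not calibrate_sensor ⊃ delete_key) and premise 5 gives O(calibrate_sensor ⊃ delete_key), so O(delete_key) either way.
Applying K to premise 8 (O(delete_key ⊃ not issue_refund)) and O(delete_key) yields O(not issue_refund).
Premise 3, O(not certify_prescription ⊃ issue_refund), contraposes to O(not issue_refund ⊃ certify_prescription); with O(not issue_refund) we get O(certify_prescription).
Premise 4 is O(certify_prescription ⊃ not convene_panel); since O(certify_prescription), deontic closure gives O(not convene_panel).
From O(not convene_panel) and premise 7, O(not convene_panel ⊃ delete_backup), we obtain O(delete_backup).
Yet premise 6 states O(not delete_backup).
We now have both O(delete_backup) and O(not delete_backup) — delete_backup is simultaneously obligatory and forbidden, violating the D-axiom.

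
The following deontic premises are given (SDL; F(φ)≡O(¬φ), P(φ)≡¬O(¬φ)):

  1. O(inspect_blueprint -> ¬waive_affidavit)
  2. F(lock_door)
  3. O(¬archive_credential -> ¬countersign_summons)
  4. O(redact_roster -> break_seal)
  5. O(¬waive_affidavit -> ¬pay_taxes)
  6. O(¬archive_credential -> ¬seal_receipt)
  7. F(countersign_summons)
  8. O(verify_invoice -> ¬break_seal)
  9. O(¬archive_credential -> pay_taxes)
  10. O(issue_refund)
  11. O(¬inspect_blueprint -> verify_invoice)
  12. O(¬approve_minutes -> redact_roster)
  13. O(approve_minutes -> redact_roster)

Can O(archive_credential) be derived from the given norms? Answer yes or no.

Yes

Premises 13 and 12 are O(approve_minutes -> redact_roster) and O(¬approve_minutes -> redact_roster); every ideal world satisfies approve_minutes or ¬approve_minutes, so in either case redact_roster holds — hence O(redact_roster).
From O(redact_roster) and premise 4, O(redact_roster -> break_seal), we obtain O(break_seal).
The contrapositive of premise 8 (O(verify_invoice -> ¬break_seal)) is O(break_seal -> ¬verify_invoice), and O(break_seal) is already established, so O(¬verify_invoice).
Premise 11, O(¬inspect_blueprint -> verify_invoice), contraposes to O(¬verify_invoice -> inspect_blueprint); with O(¬verify_invoice) we get O(inspect_blueprint).
Premise 1 is O(inspect_blueprint -> ¬waive_affidavit); since O(inspect_blueprint), deontic closure gives O(¬waive_affidavit).
With premise 5, O(¬waive_affidavit -> ¬pay_taxes), the K-axiom yields O(¬pay_taxes).
Premise 9, O(¬archive_credential -> pay_taxes), contraposes to O(¬pay_taxes -> archive_credential); with O(¬pay_taxes) we get O(archive_credential).
Premises 2, 3, 6, 7, 10 do not contribute to this derivation.
So O(archive_credential) follows.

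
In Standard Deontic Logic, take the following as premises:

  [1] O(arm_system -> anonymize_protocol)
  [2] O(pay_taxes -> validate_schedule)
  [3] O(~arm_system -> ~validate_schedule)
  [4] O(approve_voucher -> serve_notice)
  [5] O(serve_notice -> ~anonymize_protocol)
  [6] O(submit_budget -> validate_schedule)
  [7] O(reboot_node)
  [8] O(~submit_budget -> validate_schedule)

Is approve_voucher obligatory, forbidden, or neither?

By case analysis on ~submit_budget: premise 8 gives O(~submit_budget -> validate_schedule) and premise 6 gives O(submit_budget -> validate_schedule), so O(validate_schedule) either way.
Premise 3, O(~arm_system -> ~validate_schedule), contraposes to O(validate_schedule -> arm_system); with O(validate_schedule) we get O(arm_system).
With premise 1, O(arm_system -> anonymize_protocol), the K-axiom yields O(anonymize_protocol).
Premise 5, O(serve_notice -> ~anonymize_protocol), contraposes to O(anonymize_protocol -> ~serve_notice); with O(anonymize_protocol) we get O(~serve_notice).
The contrapositive of premise 4 (O(approve_voucher -> serve_notice)) is O(~serve_notice -> ~approve_voucher), and O(~serve_notice) is already established, so O(~approve_voucher).
Premises 2, 7 do not contribute to this derivation.
Thus O(~approve_voucher), which is F(approve_voucher): approve_voucher is forbidden.

Forbidden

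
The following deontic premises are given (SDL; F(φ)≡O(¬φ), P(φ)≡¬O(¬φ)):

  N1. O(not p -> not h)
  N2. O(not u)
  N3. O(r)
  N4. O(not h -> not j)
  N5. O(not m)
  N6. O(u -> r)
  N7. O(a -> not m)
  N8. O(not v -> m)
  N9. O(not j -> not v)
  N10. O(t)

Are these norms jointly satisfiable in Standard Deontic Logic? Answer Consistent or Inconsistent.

Premise 6 is O(u -> r); even if O(r) held, inferring O(u) would be affirming the consequent — invalid.
So O(u) is not derivable, and the apparent clash with O(not u) does not arise.
A world satisfying every obligation exists (e.g. a=false, h=true, j=true, m=false, p=true, r=true, t=true, u=false, v=true); no atom is both obligatory and forbidden, so the set is consistent.

Consistent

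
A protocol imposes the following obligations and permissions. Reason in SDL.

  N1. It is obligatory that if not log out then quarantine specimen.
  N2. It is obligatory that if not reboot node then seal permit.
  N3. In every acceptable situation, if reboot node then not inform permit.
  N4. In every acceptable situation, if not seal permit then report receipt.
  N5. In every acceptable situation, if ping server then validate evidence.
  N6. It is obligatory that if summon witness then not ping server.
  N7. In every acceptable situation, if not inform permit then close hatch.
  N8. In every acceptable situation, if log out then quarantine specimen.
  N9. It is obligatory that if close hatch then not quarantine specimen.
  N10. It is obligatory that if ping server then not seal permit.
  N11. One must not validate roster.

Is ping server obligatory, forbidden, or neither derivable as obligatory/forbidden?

By case analysis on ¬log_out: premise 1 gives O(¬log_out → quarantine_specimen) and premise 8 gives O(log_out → quarantine_specimen), so O(quarantine_specimen) either way.
The contrapositive of premise 9 (O(close_hatch → ¬quarantine_specimen)) is O(quarantine_specimen → ¬close_hatch), and O(quarantine_specimen) is already established, so O(¬close_hatch).
Premise 7 is O(¬inform_permit → close_hatch); contrapositively O(¬close_hatch → inform_permit). Since O(¬close_hatch) holds, K gives O(inform_permit).
Premise 3 is O(reboot_node → ¬inform_permit); contrapositively O(inform_permit → ¬reboot_node). Since O(inform_permit) holds, K gives O(¬reboot_node).
Premise 2 is O(¬reboot_node → seal_permit); since O(¬reboot_node), deontic closure gives O(seal_permit).
The contrapositive of premise 10 (O(ping_server → ¬seal_permit)) is O(seal_permit → ¬ping_server), and O(seal_permit) is already established, so O(¬ping_server).
Premises 4, 5, 6, 11 do not contribute to this derivation.
Thus O(¬ping_server), which is F(ping_server): ping_server is forbidden.

Forbidden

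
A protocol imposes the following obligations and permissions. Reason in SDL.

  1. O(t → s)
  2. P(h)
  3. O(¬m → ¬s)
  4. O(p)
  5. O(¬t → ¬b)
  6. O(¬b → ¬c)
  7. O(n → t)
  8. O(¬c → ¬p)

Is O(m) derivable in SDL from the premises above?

Yes

Premise 4 states O(p) outright.
The contrapositive of premise 8 (O(¬c → ¬p)) is O(p → c), and O(p) is already established, so O(c).
The contrapositive of premise 6 (O(¬b → ¬c)) is O(c → b), and O(c) is already established, so O(b).
Premise 5 is O(¬t → ¬b); contrapositively O(b → t). Since O(b) holds, K gives O(t).
With premise 1, O(t → s), the K-axiom yields O(s).
Premise 3, O(¬m → ¬s), contraposes to O(s → m); with O(s) we get O(m).
Premises 2, 7 do not contribute to this derivation.
So O(m) follows.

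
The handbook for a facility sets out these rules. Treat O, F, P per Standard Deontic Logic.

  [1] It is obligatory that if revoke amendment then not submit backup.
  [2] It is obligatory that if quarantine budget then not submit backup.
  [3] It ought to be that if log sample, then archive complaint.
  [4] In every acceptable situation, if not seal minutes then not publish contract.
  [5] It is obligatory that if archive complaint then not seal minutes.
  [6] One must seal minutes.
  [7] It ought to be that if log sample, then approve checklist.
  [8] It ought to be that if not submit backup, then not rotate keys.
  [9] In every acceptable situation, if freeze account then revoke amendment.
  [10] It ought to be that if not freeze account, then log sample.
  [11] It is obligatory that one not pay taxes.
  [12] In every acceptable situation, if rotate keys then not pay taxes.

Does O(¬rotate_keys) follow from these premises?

Premise 6 states O(seal_minutes) outright.
The contrapositive of premise 5 (O(archive_complaint → ¬seal_minutes)) is O(seal_minutes → ¬archive_complaint), and O(seal_minutes) is already established, so O(¬archive_complaint).
The contrapositive of premise 3 (O(log_sample → archive_complaint)) is O(¬archive_complaint → ¬log_sample), and O(¬archive_complaint) is already established, so O(¬log_sample).
Premise 10, O(¬freeze_account → log_sample), contraposes to O(¬log_sample → freeze_account); with O(¬log_sample) we get O(freeze_account).
With premise 9, O(freeze_account → revoke_amendment), the K-axiom yields O(revoke_amendment).
Premise 1 is O(revoke_amendment → ¬submit_backup); since O(revoke_amendment), deontic closure gives O(¬submit_backup).
With premise 8, O(¬submit_backup → ¬rotate_keys), the K-axiom yields O(¬rotate_keys).
Premises 2, 4, 7, 11, 12 do not contribute to this derivation.
So O(¬rotate_keys) follows.

Yes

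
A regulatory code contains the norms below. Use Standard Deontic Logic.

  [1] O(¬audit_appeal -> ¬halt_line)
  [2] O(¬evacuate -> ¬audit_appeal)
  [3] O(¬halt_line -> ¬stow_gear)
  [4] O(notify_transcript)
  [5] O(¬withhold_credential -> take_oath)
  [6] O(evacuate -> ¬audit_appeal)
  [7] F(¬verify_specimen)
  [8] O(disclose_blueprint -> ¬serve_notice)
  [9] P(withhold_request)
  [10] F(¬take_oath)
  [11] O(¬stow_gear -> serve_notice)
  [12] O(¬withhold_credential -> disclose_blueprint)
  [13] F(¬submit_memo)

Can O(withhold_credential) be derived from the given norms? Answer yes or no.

Yes

Premises 6 and 2 are O(evacuate -> ¬audit_appeal) and O(¬evacuate -> ¬audit_appeal); every ideal world satisfies evacuate or ¬evacuate, so in either case ¬audit_appeal holds — hence O(¬audit_appeal).
From O(¬audit_appeal) and premise 1, O(¬audit_appeal -> ¬halt_line), we obtain O(¬halt_line).
With premise 3, O(¬halt_line -> ¬stow_gear), the K-axiom yields O(¬stow_gear).
Applying K to premise 11 (O(¬stow_gear -> serve_notice)) and O(¬stow_gear) yields O(serve_notice).
Premise 8, O(disclose_blueprint -> ¬serve_notice), contraposes to O(serve_notice -> ¬disclose_blueprint); with O(serve_notice) we get O(¬disclose_blueprint).
Premise 12 is O(¬withhold_credential -> disclose_blueprint); contrapositively O(¬disclose_blueprint -> withhold_credential). Since O(¬disclose_blueprint) holds, K gives O(withhold_credential).
Premises 4, 5, 7, 9, 10, 13 do not contribute to this derivation.
So O(withhold_credential) follows.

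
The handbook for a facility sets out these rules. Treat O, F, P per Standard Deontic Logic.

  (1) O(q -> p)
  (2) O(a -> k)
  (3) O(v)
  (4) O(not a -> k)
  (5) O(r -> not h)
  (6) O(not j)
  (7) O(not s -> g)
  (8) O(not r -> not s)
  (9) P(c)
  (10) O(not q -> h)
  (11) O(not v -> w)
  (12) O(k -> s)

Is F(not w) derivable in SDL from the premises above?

No

Premise 11 is O(not v -> w), but O(not v) is not derivable from the premises, so it does not yield O(w).
No other premise forces O(w). An ideal world satisfying every premise can still have not w true, so F(not w) is not derivable.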